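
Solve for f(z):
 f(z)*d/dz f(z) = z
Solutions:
 f(z) = -sqrt(C1 + z^2)
 f(z) = sqrt(C1 + z^2)


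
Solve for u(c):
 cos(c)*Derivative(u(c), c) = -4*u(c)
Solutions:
 u(c) = C1*(sin(c)^2 - 2*sin(c) + 1)/(sin(c)^2 + 2*sin(c) + 1)


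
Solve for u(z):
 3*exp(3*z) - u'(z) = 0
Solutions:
 u(z) = C1 + exp(3*z)


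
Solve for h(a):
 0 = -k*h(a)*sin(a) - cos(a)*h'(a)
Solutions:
 h(a) = C1*exp(k*log(cos(a)))


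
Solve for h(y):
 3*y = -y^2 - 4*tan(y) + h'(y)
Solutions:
 h(y) = C1 + y^3/3 + 3*y^2/2 - 4*log(cos(y))


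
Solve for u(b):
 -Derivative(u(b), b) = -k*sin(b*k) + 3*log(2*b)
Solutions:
 u(b) = C1 - 3*b*log(b) - 3*b*log(2) + 3*b + k*Piecewise((-cos(b*k)/k, Ne(k, 0)), (0, True))


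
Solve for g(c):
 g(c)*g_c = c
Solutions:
 g(c) = -sqrt(C1 + c^2)
 g(c) = sqrt(C1 + c^2)


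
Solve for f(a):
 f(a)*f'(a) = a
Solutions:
 f(a) = -sqrt(C1 + a^2)
 f(a) = sqrt(C1 + a^2)


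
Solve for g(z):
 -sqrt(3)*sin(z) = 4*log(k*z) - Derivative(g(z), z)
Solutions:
 g(z) = C1 + 4*z*log(k*z) - 4*z - sqrt(3)*cos(z)


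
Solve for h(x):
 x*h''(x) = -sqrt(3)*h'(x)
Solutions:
 h(x) = C1 + C2*x^(1 - sqrt(3))


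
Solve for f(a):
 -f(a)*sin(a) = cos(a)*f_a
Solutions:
 f(a) = C1*cos(a)


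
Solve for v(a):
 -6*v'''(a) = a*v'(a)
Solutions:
 v(a) = C1 + Integral(C2*airyai(-6^(2/3)*a/6) + C3*airybi(-6^(2/3)*a/6), a)


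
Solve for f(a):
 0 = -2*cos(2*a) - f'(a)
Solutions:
 f(a) = C1 - sin(2*a)


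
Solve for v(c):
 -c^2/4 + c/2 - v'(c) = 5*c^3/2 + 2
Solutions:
 v(c) = C1 - 5*c^4/8 - c^3/12 + c^2/4 - 2*c


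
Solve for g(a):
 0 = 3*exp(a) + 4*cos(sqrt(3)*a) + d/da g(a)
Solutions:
 g(a) = C1 - 3*exp(a) - 4*sqrt(3)*sin(sqrt(3)*a)/3


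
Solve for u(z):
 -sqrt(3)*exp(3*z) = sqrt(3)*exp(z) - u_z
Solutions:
 u(z) = C1 + sqrt(3)*exp(3*z)/3 + sqrt(3)*exp(z)


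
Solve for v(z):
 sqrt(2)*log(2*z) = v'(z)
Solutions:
 v(z) = C1 + sqrt(2)*z*log(z) - sqrt(2)*z + sqrt(2)*z*log(2)


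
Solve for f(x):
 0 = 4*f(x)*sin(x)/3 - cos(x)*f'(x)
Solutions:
 f(x) = C1/cos(x)^(4/3)


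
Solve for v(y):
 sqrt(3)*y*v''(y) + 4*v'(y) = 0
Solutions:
 v(y) = C1 + C2*y^(1 - 4*sqrt(3)/3)


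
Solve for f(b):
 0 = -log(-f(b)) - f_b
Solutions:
 -li(-f(b)) = C1 - b


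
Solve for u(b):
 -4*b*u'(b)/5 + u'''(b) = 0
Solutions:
 u(b) = C1 + Integral(C2*airyai(10^(2/3)*b/5) + C3*airybi(10^(2/3)*b/5), b)


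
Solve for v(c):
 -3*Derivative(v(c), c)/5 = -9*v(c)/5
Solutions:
 v(c) = C1*exp(3*c)


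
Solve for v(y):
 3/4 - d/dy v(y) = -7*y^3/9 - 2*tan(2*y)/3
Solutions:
 v(y) = C1 + 7*y^4/36 + 3*y/4 - log(cos(2*y))/3


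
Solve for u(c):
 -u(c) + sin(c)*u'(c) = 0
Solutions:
 u(c) = C1*sqrt(cos(c) - 1)/sqrt(cos(c) + 1)


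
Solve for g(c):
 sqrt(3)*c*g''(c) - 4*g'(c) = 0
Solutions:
 g(c) = C1 + C2*c^(1 + 4*sqrt(3)/3)


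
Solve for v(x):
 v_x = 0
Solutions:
 v(x) = C1


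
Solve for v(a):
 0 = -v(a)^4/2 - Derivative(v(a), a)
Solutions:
 v(a) = 2^(1/3)*(1/(C1 + 3*a))^(1/3)
 v(a) = 2^(1/3)*(-3^(2/3) - 3*3^(1/6)*I)*(1/(C1 + a))^(1/3)/6
 v(a) = 2^(1/3)*(-3^(2/3) + 3*3^(1/6)*I)*(1/(C1 + a))^(1/3)/6


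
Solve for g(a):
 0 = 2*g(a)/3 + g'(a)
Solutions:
 g(a) = C1*exp(-2*a/3)


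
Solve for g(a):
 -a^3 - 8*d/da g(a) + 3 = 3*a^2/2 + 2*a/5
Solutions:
 g(a) = C1 - a^4/32 - a^3/16 - a^2/40 + 3*a/8


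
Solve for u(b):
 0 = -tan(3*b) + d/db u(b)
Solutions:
 u(b) = C1 - log(cos(3*b))/3


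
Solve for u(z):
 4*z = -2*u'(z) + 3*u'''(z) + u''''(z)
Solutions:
 u(z) = C1 - z^2 + (C2 + C3*exp(-sqrt(3)*z) + C4*exp(sqrt(3)*z))*exp(-z)


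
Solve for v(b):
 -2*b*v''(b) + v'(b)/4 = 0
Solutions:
 v(b) = C1 + C2*b^(9/8)


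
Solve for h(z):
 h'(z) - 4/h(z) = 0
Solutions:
 h(z) = -sqrt(C1 + 8*z)
 h(z) = sqrt(C1 + 8*z)


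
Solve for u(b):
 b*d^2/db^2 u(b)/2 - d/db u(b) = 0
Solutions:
 u(b) = C1 + C2*b^3


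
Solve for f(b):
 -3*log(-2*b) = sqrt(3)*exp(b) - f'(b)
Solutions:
 f(b) = C1 + 3*b*log(-b) + 3*b*(-1 + log(2)) + sqrt(3)*exp(b)


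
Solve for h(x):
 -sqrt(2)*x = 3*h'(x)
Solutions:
 h(x) = C1 - sqrt(2)*x^2/6


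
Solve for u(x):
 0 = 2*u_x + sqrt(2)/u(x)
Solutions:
 u(x) = -sqrt(C1 - sqrt(2)*x)
 u(x) = sqrt(C1 - sqrt(2)*x)


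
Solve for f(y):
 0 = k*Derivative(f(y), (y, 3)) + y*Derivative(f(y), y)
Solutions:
 f(y) = C1 + Integral(C2*airyai(y*(-1/k)^(1/3)) + C3*airybi(y*(-1/k)^(1/3)), y)


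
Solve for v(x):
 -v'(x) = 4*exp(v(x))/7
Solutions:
 v(x) = log(1/(C1 + 4*x)) + log(7)


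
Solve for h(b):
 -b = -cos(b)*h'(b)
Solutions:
 h(b) = C1 + Integral(b/cos(b), b)


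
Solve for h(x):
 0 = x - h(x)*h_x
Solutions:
 h(x) = -sqrt(C1 + x^2)
 h(x) = sqrt(C1 + x^2)


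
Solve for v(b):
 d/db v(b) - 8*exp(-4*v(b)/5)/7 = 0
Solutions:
 v(b) = 5*log(-I*(C1 + 32*b/35)^(1/4))
 v(b) = 5*log(I*(C1 + 32*b/35)^(1/4))
 v(b) = 5*log(-(C1 + 32*b/35)^(1/4))
 v(b) = 5*log(C1 + 32*b/35)/4


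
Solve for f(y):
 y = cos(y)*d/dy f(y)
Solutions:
 f(y) = C1 + Integral(y/cos(y), y)


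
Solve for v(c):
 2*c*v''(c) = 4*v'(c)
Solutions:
 v(c) = C1 + C2*c^3


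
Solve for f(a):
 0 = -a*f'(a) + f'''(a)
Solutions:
 f(a) = C1 + Integral(C2*airyai(a) + C3*airybi(a), a)


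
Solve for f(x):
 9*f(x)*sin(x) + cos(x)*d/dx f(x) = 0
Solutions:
 f(x) = C1*cos(x)^9


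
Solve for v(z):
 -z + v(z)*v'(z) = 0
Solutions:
 v(z) = -sqrt(C1 + z^2)
 v(z) = sqrt(C1 + z^2)


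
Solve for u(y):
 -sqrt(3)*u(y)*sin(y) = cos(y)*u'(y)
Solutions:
 u(y) = C1*cos(y)^(sqrt(3))


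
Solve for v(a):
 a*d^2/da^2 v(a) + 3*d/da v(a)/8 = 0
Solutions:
 v(a) = C1 + C2*a^(5/8)


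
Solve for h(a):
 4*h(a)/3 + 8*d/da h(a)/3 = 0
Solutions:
 h(a) = C1*exp(-a/2)


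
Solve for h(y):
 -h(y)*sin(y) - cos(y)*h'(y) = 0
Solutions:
 h(y) = C1*cos(y)


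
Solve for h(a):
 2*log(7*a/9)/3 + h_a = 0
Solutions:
 h(a) = C1 - 2*a*log(a)/3 - 2*a*log(7)/3 + 2*a/3 + 4*a*log(3)/3


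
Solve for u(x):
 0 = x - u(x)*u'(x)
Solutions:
 u(x) = -sqrt(C1 + x^2)
 u(x) = sqrt(C1 + x^2)


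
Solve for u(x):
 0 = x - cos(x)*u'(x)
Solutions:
 u(x) = C1 + Integral(x/cos(x), x)


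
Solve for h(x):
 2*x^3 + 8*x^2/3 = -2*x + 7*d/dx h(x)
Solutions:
 h(x) = C1 + x^4/14 + 8*x^3/63 + x^2/7


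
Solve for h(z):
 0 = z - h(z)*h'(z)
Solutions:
 h(z) = -sqrt(C1 + z^2)
 h(z) = sqrt(C1 + z^2)


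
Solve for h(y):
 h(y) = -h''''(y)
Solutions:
 h(y) = (C1*sin(sqrt(2)*y/2) + C2*cos(sqrt(2)*y/2))*exp(-sqrt(2)*y/2) + (C3*sin(sqrt(2)*y/2) + C4*cos(sqrt(2)*y/2))*exp(sqrt(2)*y/2)


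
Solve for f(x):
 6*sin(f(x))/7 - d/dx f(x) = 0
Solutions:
 -6*x/7 + log(cos(f(x)) - 1)/2 - log(cos(f(x)) + 1)/2 = C1


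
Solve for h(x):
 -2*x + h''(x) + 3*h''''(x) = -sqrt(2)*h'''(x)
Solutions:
 h(x) = C1 + C2*x + x^3/3 - sqrt(2)*x^2 + (C3*sin(sqrt(10)*x/6) + C4*cos(sqrt(10)*x/6))*exp(-sqrt(2)*x/6)


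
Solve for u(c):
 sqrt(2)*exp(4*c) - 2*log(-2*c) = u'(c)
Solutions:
 u(c) = C1 - 2*c*log(-c) + 2*c*(1 - log(2)) + sqrt(2)*exp(4*c)/4


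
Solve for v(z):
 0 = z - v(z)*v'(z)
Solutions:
 v(z) = -sqrt(C1 + z^2)
 v(z) = sqrt(C1 + z^2)


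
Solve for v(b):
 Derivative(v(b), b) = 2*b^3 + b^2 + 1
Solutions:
 v(b) = C1 + b^4/2 + b^3/3 + b


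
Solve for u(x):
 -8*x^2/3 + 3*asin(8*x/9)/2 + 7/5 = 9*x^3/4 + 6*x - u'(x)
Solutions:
 u(x) = C1 + 9*x^4/16 + 8*x^3/9 + 3*x^2 - 3*x*asin(8*x/9)/2 - 7*x/5 - 3*sqrt(81 - 64*x^2)/16


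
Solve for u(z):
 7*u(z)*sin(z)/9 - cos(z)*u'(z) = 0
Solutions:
 u(z) = C1/cos(z)^(7/9)


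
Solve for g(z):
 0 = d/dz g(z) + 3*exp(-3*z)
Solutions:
 g(z) = C1 + exp(-3*z)


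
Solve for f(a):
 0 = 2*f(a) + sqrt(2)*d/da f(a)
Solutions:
 f(a) = C1*exp(-sqrt(2)*a)


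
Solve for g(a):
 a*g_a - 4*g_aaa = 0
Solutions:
 g(a) = C1 + Integral(C2*airyai(2^(1/3)*a/2) + C3*airybi(2^(1/3)*a/2), a)


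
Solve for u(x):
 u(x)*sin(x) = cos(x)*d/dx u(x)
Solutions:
 u(x) = C1/cos(x)


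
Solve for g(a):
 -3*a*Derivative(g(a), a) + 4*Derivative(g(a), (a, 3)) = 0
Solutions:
 g(a) = C1 + Integral(C2*airyai(6^(1/3)*a/2) + C3*airybi(6^(1/3)*a/2), a)


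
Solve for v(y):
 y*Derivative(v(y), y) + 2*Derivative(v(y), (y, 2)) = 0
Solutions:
 v(y) = C1 + C2*erf(y/2)


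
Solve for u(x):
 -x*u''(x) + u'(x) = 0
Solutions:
 u(x) = C1 + C2*x^2


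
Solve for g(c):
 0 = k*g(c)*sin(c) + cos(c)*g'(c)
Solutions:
 g(c) = C1*exp(k*log(cos(c)))


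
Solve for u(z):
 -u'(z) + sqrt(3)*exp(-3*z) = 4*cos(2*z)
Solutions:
 u(z) = C1 - 2*sin(2*z) - sqrt(3)*exp(-3*z)/3


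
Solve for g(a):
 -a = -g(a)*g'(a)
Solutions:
 g(a) = -sqrt(C1 + a^2)
 g(a) = sqrt(C1 + a^2)


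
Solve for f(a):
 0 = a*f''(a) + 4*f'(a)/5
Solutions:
 f(a) = C1 + C2*a^(1/5)


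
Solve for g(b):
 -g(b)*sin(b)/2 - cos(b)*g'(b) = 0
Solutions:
 g(b) = C1*sqrt(cos(b))


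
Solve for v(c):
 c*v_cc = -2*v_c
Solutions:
 v(c) = C1 + C2/c


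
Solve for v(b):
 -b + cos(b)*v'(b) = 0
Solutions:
 v(b) = C1 + Integral(b/cos(b), b)


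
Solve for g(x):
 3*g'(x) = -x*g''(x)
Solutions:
 g(x) = C1 + C2/x^2


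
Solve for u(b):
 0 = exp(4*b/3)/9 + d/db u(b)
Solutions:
 u(b) = C1 - exp(4*b/3)/12


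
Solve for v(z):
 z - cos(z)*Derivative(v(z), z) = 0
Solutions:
 v(z) = C1 + Integral(z/cos(z), z)


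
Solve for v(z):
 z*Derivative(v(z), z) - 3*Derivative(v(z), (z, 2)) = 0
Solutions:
 v(z) = C1 + C2*erfi(sqrt(6)*z/6)


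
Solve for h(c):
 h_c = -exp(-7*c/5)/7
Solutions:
 h(c) = C1 + 5*exp(-7*c/5)/49


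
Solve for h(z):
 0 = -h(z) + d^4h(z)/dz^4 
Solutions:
 h(z) = C1*exp(-z) + C2*exp(z) + C3*sin(z) + C4*cos(z)


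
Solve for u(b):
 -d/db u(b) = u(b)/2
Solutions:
 u(b) = C1*exp(-b/2)


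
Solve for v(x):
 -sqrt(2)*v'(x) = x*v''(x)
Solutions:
 v(x) = C1 + C2*x^(1 - sqrt(2))


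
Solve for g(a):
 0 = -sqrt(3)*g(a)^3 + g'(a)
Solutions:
 g(a) = -sqrt(2)*sqrt(-1/(C1 + sqrt(3)*a))/2
 g(a) = sqrt(2)*sqrt(-1/(C1 + sqrt(3)*a))/2


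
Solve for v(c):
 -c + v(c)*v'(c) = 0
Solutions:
 v(c) = -sqrt(C1 + c^2)
 v(c) = sqrt(C1 + c^2)


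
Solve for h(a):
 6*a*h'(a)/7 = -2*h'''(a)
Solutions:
 h(a) = C1 + Integral(C2*airyai(-3^(1/3)*7^(2/3)*a/7) + C3*airybi(-3^(1/3)*7^(2/3)*a/7), a)


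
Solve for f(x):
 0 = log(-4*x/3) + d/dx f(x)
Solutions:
 f(x) = C1 - x*log(-x) + x*(-2*log(2) + 1 + log(3))


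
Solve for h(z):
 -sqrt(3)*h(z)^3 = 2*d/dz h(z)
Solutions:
 h(z) = -sqrt(-1/(C1 - sqrt(3)*z))
 h(z) = sqrt(-1/(C1 - sqrt(3)*z))


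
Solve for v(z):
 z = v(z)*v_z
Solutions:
 v(z) = -sqrt(C1 + z^2)
 v(z) = sqrt(C1 + z^2)


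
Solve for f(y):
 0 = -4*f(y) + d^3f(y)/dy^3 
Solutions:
 f(y) = C3*exp(2^(2/3)*y) + (C1*sin(2^(2/3)*sqrt(3)*y/2) + C2*cos(2^(2/3)*sqrt(3)*y/2))*exp(-2^(2/3)*y/2)


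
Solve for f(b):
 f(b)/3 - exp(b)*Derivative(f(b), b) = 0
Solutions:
 f(b) = C1*exp(-exp(-b)/3)


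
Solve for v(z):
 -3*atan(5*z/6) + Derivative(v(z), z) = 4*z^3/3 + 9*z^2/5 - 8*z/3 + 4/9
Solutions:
 v(z) = C1 + z^4/3 + 3*z^3/5 - 4*z^2/3 + 3*z*atan(5*z/6) + 4*z/9 - 9*log(25*z^2 + 36)/5


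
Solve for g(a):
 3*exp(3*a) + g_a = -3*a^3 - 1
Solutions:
 g(a) = C1 - 3*a^4/4 - a - exp(3*a)


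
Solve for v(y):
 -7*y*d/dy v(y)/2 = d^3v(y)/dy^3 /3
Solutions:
 v(y) = C1 + Integral(C2*airyai(-2^(2/3)*21^(1/3)*y/2) + C3*airybi(-2^(2/3)*21^(1/3)*y/2), y)


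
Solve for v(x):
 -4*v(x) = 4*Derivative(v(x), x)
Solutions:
 v(x) = C1*exp(-x)


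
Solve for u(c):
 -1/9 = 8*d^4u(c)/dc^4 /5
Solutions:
 u(c) = C1 + C2*c + C3*c^2 + C4*c^3 - 5*c^4/1728


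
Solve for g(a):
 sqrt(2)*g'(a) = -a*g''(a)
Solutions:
 g(a) = C1 + C2*a^(1 - sqrt(2))


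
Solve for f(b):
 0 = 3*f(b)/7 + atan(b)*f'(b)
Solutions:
 f(b) = C1*exp(-3*Integral(1/atan(b), b)/7)


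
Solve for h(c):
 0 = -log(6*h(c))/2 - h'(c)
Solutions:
 2*Integral(1/(log(_y) + log(6)), (_y, h(c))) = C1 - c


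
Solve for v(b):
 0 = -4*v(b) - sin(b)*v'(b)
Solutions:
 v(b) = C1*(cos(b)^2 + 2*cos(b) + 1)/(cos(b)^2 - 2*cos(b) + 1)


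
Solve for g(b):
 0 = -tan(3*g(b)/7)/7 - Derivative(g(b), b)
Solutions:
 g(b) = -7*asin(C1*exp(-3*b/49))/3 + 7*pi/3
 g(b) = 7*asin(C1*exp(-3*b/49))/3


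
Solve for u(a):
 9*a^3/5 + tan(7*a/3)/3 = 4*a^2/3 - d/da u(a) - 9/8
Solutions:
 u(a) = C1 - 9*a^4/20 + 4*a^3/9 - 9*a/8 + log(cos(7*a/3))/7


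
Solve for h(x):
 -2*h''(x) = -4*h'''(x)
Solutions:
 h(x) = C1 + C2*x + C3*exp(x/2)


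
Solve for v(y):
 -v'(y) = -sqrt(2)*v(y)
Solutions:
 v(y) = C1*exp(sqrt(2)*y)


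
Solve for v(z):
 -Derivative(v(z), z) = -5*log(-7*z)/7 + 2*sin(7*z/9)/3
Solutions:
 v(z) = C1 + 5*z*log(-z)/7 - 5*z/7 + 5*z*log(7)/7 + 6*cos(7*z/9)/7


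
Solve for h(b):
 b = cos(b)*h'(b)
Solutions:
 h(b) = C1 + Integral(b/cos(b), b)


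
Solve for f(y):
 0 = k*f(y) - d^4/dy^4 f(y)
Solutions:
 f(y) = C1*exp(-k^(1/4)*y) + C2*exp(k^(1/4)*y) + C3*exp(-I*k^(1/4)*y) + C4*exp(I*k^(1/4)*y)


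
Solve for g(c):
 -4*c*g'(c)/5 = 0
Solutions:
 g(c) = C1


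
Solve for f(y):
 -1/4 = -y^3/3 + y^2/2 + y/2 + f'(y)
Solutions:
 f(y) = C1 + y^4/12 - y^3/6 - y^2/4 - y/4


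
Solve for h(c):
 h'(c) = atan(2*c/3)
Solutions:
 h(c) = C1 + c*atan(2*c/3) - 3*log(4*c^2 + 9)/4


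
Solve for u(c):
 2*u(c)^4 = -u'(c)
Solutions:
 u(c) = (-3^(2/3) - 3*3^(1/6)*I)*(1/(C1 + 2*c))^(1/3)/6
 u(c) = (-3^(2/3) + 3*3^(1/6)*I)*(1/(C1 + 2*c))^(1/3)/6
 u(c) = (1/(C1 + 6*c))^(1/3)


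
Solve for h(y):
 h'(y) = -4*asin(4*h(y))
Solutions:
 Integral(1/asin(4*_y), (_y, h(y))) = C1 - 4*y


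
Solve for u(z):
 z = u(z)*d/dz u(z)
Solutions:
 u(z) = -sqrt(C1 + z^2)
 u(z) = sqrt(C1 + z^2)


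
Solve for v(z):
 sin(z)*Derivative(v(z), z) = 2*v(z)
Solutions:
 v(z) = C1*(cos(z) - 1)/(cos(z) + 1)


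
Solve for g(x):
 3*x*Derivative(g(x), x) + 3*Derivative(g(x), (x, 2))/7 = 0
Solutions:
 g(x) = C1 + C2*erf(sqrt(14)*x/2)


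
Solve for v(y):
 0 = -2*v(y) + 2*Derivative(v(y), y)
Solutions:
 v(y) = C1*exp(y)


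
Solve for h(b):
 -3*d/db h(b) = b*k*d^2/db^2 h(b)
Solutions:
 h(b) = C1 + b^(((re(k) - 3)*re(k) + im(k)^2)/(re(k)^2 + im(k)^2))*(C2*sin(3*log(b)*Abs(im(k))/(re(k)^2 + im(k)^2)) + C3*cos(3*log(b)*im(k)/(re(k)^2 + im(k)^2)))


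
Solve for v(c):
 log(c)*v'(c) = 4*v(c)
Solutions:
 v(c) = C1*exp(4*li(c))


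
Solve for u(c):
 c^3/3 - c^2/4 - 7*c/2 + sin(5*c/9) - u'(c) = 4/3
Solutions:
 u(c) = C1 + c^4/12 - c^3/12 - 7*c^2/4 - 4*c/3 - 9*cos(5*c/9)/5


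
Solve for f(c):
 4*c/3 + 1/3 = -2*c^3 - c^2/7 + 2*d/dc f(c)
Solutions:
 f(c) = C1 + c^4/4 + c^3/42 + c^2/3 + c/6


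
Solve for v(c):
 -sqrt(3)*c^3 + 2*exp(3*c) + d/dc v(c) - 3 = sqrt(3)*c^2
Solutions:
 v(c) = C1 + sqrt(3)*c^4/4 + sqrt(3)*c^3/3 + 3*c - 2*exp(3*c)/3


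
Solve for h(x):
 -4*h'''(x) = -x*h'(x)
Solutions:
 h(x) = C1 + Integral(C2*airyai(2^(1/3)*x/2) + C3*airybi(2^(1/3)*x/2), x)


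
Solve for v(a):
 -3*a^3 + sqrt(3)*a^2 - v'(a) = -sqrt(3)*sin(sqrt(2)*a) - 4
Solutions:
 v(a) = C1 - 3*a^4/4 + sqrt(3)*a^3/3 + 4*a - sqrt(6)*cos(sqrt(2)*a)/2


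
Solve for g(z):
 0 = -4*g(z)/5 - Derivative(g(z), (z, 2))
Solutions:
 g(z) = C1*sin(2*sqrt(5)*z/5) + C2*cos(2*sqrt(5)*z/5)


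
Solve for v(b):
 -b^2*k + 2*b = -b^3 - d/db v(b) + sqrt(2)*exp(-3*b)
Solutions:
 v(b) = C1 - b^4/4 + b^3*k/3 - b^2 - sqrt(2)*exp(-3*b)/3


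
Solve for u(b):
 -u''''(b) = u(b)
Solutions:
 u(b) = (C1*sin(sqrt(2)*b/2) + C2*cos(sqrt(2)*b/2))*exp(-sqrt(2)*b/2) + (C3*sin(sqrt(2)*b/2) + C4*cos(sqrt(2)*b/2))*exp(sqrt(2)*b/2)


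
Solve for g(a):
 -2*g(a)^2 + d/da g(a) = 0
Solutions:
 g(a) = -1/(C1 + 2*a)


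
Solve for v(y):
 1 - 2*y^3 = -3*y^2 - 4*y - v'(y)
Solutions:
 v(y) = C1 + y^4/2 - y^3 - 2*y^2 - y


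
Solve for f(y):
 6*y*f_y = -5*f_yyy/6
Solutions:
 f(y) = C1 + Integral(C2*airyai(-30^(2/3)*y/5) + C3*airybi(-30^(2/3)*y/5), y)


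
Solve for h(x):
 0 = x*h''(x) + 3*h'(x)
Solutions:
 h(x) = C1 + C2/x^2


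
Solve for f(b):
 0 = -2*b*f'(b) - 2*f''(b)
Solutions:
 f(b) = C1 + C2*erf(sqrt(2)*b/2)


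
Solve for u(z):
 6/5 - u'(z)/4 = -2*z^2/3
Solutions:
 u(z) = C1 + 8*z^3/9 + 24*z/5


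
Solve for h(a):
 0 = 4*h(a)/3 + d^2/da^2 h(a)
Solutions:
 h(a) = C1*sin(2*sqrt(3)*a/3) + C2*cos(2*sqrt(3)*a/3)


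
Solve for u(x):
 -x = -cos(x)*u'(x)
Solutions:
 u(x) = C1 + Integral(x/cos(x), x)


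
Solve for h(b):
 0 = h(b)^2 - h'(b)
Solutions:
 h(b) = -1/(C1 + b)


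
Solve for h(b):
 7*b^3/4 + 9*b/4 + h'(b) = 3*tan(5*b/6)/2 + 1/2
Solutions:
 h(b) = C1 - 7*b^4/16 - 9*b^2/8 + b/2 - 9*log(cos(5*b/6))/5


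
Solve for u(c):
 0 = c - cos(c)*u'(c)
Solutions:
 u(c) = C1 + Integral(c/cos(c), c)


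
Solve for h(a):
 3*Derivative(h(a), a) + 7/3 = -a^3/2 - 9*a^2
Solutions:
 h(a) = C1 - a^4/24 - a^3 - 7*a/9


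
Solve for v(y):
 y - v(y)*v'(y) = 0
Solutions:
 v(y) = -sqrt(C1 + y^2)
 v(y) = sqrt(C1 + y^2)


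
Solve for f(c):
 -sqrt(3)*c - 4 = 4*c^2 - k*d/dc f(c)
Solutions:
 f(c) = C1 + 4*c^3/(3*k) + sqrt(3)*c^2/(2*k) + 4*c/k


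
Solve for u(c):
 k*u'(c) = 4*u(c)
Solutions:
 u(c) = C1*exp(4*c/k)


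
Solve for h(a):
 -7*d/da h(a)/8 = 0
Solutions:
 h(a) = C1


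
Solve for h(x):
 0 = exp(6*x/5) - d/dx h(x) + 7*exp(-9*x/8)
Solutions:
 h(x) = C1 + 5*exp(6*x/5)/6 - 56*exp(-9*x/8)/9


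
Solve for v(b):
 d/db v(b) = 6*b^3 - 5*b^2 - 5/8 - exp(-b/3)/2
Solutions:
 v(b) = C1 + 3*b^4/2 - 5*b^3/3 - 5*b/8 + 3*exp(-b/3)/2


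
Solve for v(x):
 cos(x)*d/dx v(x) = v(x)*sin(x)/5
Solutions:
 v(x) = C1/cos(x)^(1/5)


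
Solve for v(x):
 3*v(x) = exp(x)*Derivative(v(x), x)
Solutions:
 v(x) = C1*exp(-3*exp(-x))


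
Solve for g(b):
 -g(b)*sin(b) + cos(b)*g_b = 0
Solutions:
 g(b) = C1/cos(b)


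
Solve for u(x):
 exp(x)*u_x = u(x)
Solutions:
 u(x) = C1*exp(-exp(-x))


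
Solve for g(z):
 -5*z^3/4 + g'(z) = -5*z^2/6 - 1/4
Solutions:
 g(z) = C1 + 5*z^4/16 - 5*z^3/18 - z/4


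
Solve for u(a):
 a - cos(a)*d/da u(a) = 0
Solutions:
 u(a) = C1 + Integral(a/cos(a), a)


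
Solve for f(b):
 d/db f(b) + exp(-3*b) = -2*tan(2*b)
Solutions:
 f(b) = C1 - log(tan(2*b)^2 + 1)/2 + exp(-3*b)/3


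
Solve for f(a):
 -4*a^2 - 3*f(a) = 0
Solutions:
 f(a) = -4*a^2/3


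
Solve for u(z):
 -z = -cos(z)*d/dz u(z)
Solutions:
 u(z) = C1 + Integral(z/cos(z), z)


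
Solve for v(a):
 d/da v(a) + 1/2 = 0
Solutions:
 v(a) = C1 - a/2


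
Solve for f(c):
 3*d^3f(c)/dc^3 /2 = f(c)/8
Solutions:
 f(c) = C3*exp(18^(1/3)*c/6) + (C1*sin(2^(1/3)*3^(1/6)*c/4) + C2*cos(2^(1/3)*3^(1/6)*c/4))*exp(-18^(1/3)*c/12)


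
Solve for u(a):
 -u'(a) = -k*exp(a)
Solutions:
 u(a) = C1 + k*exp(a)


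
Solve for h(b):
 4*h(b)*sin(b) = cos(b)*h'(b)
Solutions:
 h(b) = C1/cos(b)^4


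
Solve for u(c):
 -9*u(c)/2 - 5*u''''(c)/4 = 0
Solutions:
 u(c) = (C1*sin(10^(3/4)*sqrt(3)*c/10) + C2*cos(10^(3/4)*sqrt(3)*c/10))*exp(-10^(3/4)*sqrt(3)*c/10) + (C3*sin(10^(3/4)*sqrt(3)*c/10) + C4*cos(10^(3/4)*sqrt(3)*c/10))*exp(10^(3/4)*sqrt(3)*c/10)


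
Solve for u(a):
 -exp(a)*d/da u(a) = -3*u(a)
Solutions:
 u(a) = C1*exp(-3*exp(-a))


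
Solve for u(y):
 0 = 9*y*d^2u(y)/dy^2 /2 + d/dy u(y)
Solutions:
 u(y) = C1 + C2*y^(7/9)


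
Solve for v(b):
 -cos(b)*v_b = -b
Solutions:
 v(b) = C1 + Integral(b/cos(b), b)


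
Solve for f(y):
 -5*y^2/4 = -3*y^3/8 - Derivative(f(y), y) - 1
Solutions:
 f(y) = C1 - 3*y^4/32 + 5*y^3/12 - y


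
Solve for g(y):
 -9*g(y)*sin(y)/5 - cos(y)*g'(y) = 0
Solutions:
 g(y) = C1*cos(y)^(9/5)


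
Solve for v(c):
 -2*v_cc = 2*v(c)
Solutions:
 v(c) = C1*sin(c) + C2*cos(c)


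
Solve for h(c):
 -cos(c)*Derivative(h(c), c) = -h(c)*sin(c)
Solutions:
 h(c) = C1/cos(c)


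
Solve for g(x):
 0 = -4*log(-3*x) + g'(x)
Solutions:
 g(x) = C1 + 4*x*log(-x) + 4*x*(-1 + log(3))


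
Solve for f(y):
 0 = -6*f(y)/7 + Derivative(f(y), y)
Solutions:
 f(y) = C1*exp(6*y/7)


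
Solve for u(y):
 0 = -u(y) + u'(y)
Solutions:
 u(y) = C1*exp(y)


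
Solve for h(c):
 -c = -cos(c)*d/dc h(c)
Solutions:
 h(c) = C1 + Integral(c/cos(c), c)


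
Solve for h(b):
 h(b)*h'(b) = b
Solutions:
 h(b) = -sqrt(C1 + b^2)
 h(b) = sqrt(C1 + b^2)


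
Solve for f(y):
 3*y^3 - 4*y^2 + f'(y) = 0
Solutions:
 f(y) = C1 - 3*y^4/4 + 4*y^3/3


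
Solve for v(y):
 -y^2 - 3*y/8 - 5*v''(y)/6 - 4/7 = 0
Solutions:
 v(y) = C1 + C2*y - y^4/10 - 3*y^3/40 - 12*y^2/35


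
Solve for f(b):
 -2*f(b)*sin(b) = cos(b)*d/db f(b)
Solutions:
 f(b) = C1*cos(b)^2


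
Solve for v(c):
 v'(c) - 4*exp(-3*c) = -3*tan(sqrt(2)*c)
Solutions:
 v(c) = C1 - 3*sqrt(2)*log(tan(sqrt(2)*c)^2 + 1)/4 - 4*exp(-3*c)/3


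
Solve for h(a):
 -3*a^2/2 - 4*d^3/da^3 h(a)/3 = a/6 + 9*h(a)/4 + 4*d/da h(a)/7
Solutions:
 h(a) = C1*exp(-14^(1/3)*a*(-(1323 + sqrt(1757497))^(1/3) + 8*14^(1/3)/(1323 + sqrt(1757497))^(1/3))/56)*sin(14^(1/3)*sqrt(3)*a*(8*14^(1/3)/(1323 + sqrt(1757497))^(1/3) + (1323 + sqrt(1757497))^(1/3))/56) + C2*exp(-14^(1/3)*a*(-(1323 + sqrt(1757497))^(1/3) + 8*14^(1/3)/(1323 + sqrt(1757497))^(1/3))/56)*cos(14^(1/3)*sqrt(3)*a*(8*14^(1/3)/(1323 + sqrt(1757497))^(1/3) + (1323 + sqrt(1757497))^(1/3))/56) + C3*exp(14^(1/3)*a*(-(1323 + sqrt(1757497))^(1/3) + 8*14^(1/3)/(1323 + sqrt(1757497))^(1/3))/28) - 2*a^2/3 + 50*a/189 - 800/11907


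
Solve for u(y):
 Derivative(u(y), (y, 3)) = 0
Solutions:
 u(y) = C1 + C2*y + C3*y^2


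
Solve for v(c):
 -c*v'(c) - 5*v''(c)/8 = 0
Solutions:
 v(c) = C1 + C2*erf(2*sqrt(5)*c/5)


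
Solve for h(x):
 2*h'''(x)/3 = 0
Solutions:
 h(x) = C1 + C2*x + C3*x^2


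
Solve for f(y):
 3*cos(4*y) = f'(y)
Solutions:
 f(y) = C1 + 3*sin(4*y)/4


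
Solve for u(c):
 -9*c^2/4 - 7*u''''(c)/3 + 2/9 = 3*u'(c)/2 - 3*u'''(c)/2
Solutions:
 u(c) = C1 + C2*exp(c*(3*3^(1/3)/(14*sqrt(46) + 95)^(1/3) + 6 + 3^(2/3)*(14*sqrt(46) + 95)^(1/3))/28)*sin(3*3^(1/6)*c*(-(14*sqrt(46) + 95)^(1/3) + 3^(2/3)/(14*sqrt(46) + 95)^(1/3))/28) + C3*exp(c*(3*3^(1/3)/(14*sqrt(46) + 95)^(1/3) + 6 + 3^(2/3)*(14*sqrt(46) + 95)^(1/3))/28)*cos(3*3^(1/6)*c*(-(14*sqrt(46) + 95)^(1/3) + 3^(2/3)/(14*sqrt(46) + 95)^(1/3))/28) + C4*exp(c*(-3^(2/3)*(14*sqrt(46) + 95)^(1/3) - 3*3^(1/3)/(14*sqrt(46) + 95)^(1/3) + 3)/14) - c^3/2 - 77*c/27


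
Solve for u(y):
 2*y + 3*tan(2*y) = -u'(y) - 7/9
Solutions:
 u(y) = C1 - y^2 - 7*y/9 + 3*log(cos(2*y))/2


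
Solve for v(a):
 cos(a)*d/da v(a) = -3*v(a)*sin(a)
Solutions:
 v(a) = C1*cos(a)^3


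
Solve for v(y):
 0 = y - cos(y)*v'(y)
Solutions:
 v(y) = C1 + Integral(y/cos(y), y)


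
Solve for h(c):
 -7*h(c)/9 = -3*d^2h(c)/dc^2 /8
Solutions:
 h(c) = C1*exp(-2*sqrt(42)*c/9) + C2*exp(2*sqrt(42)*c/9)


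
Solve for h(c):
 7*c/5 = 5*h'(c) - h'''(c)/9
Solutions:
 h(c) = C1 + C2*exp(-3*sqrt(5)*c) + C3*exp(3*sqrt(5)*c) + 7*c^2/50


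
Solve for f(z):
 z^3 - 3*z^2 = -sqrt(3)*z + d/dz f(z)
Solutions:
 f(z) = C1 + z^4/4 - z^3 + sqrt(3)*z^2/2


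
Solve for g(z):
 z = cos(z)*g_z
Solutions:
 g(z) = C1 + Integral(z/cos(z), z)


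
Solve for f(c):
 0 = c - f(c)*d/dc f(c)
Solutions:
 f(c) = -sqrt(C1 + c^2)
 f(c) = sqrt(C1 + c^2)


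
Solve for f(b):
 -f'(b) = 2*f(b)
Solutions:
 f(b) = C1*exp(-2*b)


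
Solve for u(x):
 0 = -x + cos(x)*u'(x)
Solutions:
 u(x) = C1 + Integral(x/cos(x), x)


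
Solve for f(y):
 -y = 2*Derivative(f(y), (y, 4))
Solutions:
 f(y) = C1 + C2*y + C3*y^2 + C4*y^3 - y^5/240


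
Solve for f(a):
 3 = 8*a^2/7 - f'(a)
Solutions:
 f(a) = C1 + 8*a^3/21 - 3*a


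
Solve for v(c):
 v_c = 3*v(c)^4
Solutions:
 v(c) = (-1/(C1 + 9*c))^(1/3)
 v(c) = (-1/(C1 + 3*c))^(1/3)*(-3^(2/3) - 3*3^(1/6)*I)/6
 v(c) = (-1/(C1 + 3*c))^(1/3)*(-3^(2/3) + 3*3^(1/6)*I)/6


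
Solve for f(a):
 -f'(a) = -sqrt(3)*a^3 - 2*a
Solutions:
 f(a) = C1 + sqrt(3)*a^4/4 + a^2


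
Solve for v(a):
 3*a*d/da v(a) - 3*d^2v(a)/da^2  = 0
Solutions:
 v(a) = C1 + C2*erfi(sqrt(2)*a/2)


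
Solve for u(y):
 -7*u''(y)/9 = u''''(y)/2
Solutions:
 u(y) = C1 + C2*y + C3*sin(sqrt(14)*y/3) + C4*cos(sqrt(14)*y/3)


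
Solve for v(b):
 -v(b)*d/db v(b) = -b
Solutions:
 v(b) = -sqrt(C1 + b^2)
 v(b) = sqrt(C1 + b^2)


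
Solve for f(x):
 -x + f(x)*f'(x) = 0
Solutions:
 f(x) = -sqrt(C1 + x^2)
 f(x) = sqrt(C1 + x^2)


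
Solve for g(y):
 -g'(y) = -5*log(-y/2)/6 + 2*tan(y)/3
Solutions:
 g(y) = C1 + 5*y*log(-y)/6 - 5*y/6 - 5*y*log(2)/6 + 2*log(cos(y))/3


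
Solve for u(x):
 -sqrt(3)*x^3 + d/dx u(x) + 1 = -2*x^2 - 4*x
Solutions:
 u(x) = C1 + sqrt(3)*x^4/4 - 2*x^3/3 - 2*x^2 - x


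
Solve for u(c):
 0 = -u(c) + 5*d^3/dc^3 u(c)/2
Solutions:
 u(c) = C3*exp(2^(1/3)*5^(2/3)*c/5) + (C1*sin(2^(1/3)*sqrt(3)*5^(2/3)*c/10) + C2*cos(2^(1/3)*sqrt(3)*5^(2/3)*c/10))*exp(-2^(1/3)*5^(2/3)*c/10)


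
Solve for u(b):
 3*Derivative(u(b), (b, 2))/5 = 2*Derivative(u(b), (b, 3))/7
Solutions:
 u(b) = C1 + C2*b + C3*exp(21*b/10)


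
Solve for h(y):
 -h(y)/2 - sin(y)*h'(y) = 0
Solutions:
 h(y) = C1*(cos(y) + 1)^(1/4)/(cos(y) - 1)^(1/4)


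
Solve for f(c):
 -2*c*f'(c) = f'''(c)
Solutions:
 f(c) = C1 + Integral(C2*airyai(-2^(1/3)*c) + C3*airybi(-2^(1/3)*c), c)


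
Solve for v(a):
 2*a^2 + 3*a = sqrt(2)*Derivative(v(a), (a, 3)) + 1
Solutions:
 v(a) = C1 + C2*a + C3*a^2 + sqrt(2)*a^5/60 + sqrt(2)*a^4/16 - sqrt(2)*a^3/12


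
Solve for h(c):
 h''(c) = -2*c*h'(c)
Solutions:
 h(c) = C1 + C2*erf(c)


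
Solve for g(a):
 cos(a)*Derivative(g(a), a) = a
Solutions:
 g(a) = C1 + Integral(a/cos(a), a)


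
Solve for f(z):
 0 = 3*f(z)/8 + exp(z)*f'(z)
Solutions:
 f(z) = C1*exp(3*exp(-z)/8)


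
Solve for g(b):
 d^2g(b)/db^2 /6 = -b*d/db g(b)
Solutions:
 g(b) = C1 + C2*erf(sqrt(3)*b)


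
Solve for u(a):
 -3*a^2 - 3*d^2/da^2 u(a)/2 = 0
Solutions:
 u(a) = C1 + C2*a - a^4/6


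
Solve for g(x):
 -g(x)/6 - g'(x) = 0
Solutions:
 g(x) = C1*exp(-x/6)


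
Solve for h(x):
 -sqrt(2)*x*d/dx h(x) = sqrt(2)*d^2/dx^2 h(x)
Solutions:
 h(x) = C1 + C2*erf(sqrt(2)*x/2)


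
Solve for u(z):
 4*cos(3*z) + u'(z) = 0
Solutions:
 u(z) = C1 - 4*sin(3*z)/3


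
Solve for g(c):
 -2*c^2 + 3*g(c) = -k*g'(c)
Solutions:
 g(c) = C1*exp(-3*c/k) + 2*c^2/3 - 4*c*k/9 + 4*k^2/27


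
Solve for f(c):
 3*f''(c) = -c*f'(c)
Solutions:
 f(c) = C1 + C2*erf(sqrt(6)*c/6)


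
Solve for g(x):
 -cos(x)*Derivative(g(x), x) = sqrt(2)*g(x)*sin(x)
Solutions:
 g(x) = C1*cos(x)^(sqrt(2))


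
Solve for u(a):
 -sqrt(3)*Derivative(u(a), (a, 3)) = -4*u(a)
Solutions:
 u(a) = C3*exp(2^(2/3)*3^(5/6)*a/3) + (C1*sin(2^(2/3)*3^(1/3)*a/2) + C2*cos(2^(2/3)*3^(1/3)*a/2))*exp(-2^(2/3)*3^(5/6)*a/6)


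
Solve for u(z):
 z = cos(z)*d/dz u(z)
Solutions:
 u(z) = C1 + Integral(z/cos(z), z)


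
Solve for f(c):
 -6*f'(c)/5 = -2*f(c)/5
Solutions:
 f(c) = C1*exp(c/3)


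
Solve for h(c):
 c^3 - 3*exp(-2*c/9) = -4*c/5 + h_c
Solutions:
 h(c) = C1 + c^4/4 + 2*c^2/5 + 27*exp(-2*c/9)/2


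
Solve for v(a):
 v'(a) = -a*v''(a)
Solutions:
 v(a) = C1 + C2*log(a)


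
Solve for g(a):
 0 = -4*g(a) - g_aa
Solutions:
 g(a) = C1*sin(2*a) + C2*cos(2*a)


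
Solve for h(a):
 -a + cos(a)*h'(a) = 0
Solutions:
 h(a) = C1 + Integral(a/cos(a), a)


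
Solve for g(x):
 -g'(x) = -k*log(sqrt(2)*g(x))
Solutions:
 Integral(1/(2*log(_y) + log(2)), (_y, g(x))) = C1 + k*x/2


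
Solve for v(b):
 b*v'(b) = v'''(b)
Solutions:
 v(b) = C1 + Integral(C2*airyai(b) + C3*airybi(b), b)


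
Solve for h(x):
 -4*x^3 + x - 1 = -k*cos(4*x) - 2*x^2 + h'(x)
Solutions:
 h(x) = C1 + k*sin(4*x)/4 - x^4 + 2*x^3/3 + x^2/2 - x


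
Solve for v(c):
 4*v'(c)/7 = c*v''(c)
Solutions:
 v(c) = C1 + C2*c^(11/7)


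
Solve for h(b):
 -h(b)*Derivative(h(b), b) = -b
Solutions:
 h(b) = -sqrt(C1 + b^2)
 h(b) = sqrt(C1 + b^2)


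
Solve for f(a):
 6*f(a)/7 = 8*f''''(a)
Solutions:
 f(a) = C1*exp(-sqrt(2)*3^(1/4)*7^(3/4)*a/14) + C2*exp(sqrt(2)*3^(1/4)*7^(3/4)*a/14) + C3*sin(sqrt(2)*3^(1/4)*7^(3/4)*a/14) + C4*cos(sqrt(2)*3^(1/4)*7^(3/4)*a/14)


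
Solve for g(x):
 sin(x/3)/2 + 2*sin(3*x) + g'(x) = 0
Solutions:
 g(x) = C1 + 3*cos(x/3)/2 + 2*cos(3*x)/3


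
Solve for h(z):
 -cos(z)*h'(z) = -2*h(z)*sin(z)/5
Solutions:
 h(z) = C1/cos(z)^(2/5)


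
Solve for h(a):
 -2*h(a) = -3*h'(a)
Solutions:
 h(a) = C1*exp(2*a/3)


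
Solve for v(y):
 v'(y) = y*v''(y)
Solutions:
 v(y) = C1 + C2*y^2


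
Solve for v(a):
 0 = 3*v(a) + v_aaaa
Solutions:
 v(a) = (C1*sin(sqrt(2)*3^(1/4)*a/2) + C2*cos(sqrt(2)*3^(1/4)*a/2))*exp(-sqrt(2)*3^(1/4)*a/2) + (C3*sin(sqrt(2)*3^(1/4)*a/2) + C4*cos(sqrt(2)*3^(1/4)*a/2))*exp(sqrt(2)*3^(1/4)*a/2)


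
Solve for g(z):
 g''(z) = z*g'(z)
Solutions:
 g(z) = C1 + C2*erfi(sqrt(2)*z/2)


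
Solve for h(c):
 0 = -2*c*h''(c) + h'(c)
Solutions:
 h(c) = C1 + C2*c^(3/2)


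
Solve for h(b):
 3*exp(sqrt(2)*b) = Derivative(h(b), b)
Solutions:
 h(b) = C1 + 3*sqrt(2)*exp(sqrt(2)*b)/2


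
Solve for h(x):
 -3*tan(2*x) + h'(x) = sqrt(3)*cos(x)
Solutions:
 h(x) = C1 - 3*log(cos(2*x))/2 + sqrt(3)*sin(x)


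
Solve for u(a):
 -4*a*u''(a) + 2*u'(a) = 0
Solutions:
 u(a) = C1 + C2*a^(3/2)


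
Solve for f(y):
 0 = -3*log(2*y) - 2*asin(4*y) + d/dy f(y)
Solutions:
 f(y) = C1 + 3*y*log(y) + 2*y*asin(4*y) - 3*y + 3*y*log(2) + sqrt(1 - 16*y^2)/2


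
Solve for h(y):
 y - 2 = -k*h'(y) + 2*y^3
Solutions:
 h(y) = C1 + y^4/(2*k) - y^2/(2*k) + 2*y/k


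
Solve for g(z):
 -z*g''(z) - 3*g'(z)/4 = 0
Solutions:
 g(z) = C1 + C2*z^(1/4)


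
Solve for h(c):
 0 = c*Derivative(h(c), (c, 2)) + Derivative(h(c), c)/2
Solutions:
 h(c) = C1 + C2*sqrt(c)


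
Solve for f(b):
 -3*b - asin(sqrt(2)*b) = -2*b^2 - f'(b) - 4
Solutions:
 f(b) = C1 - 2*b^3/3 + 3*b^2/2 + b*asin(sqrt(2)*b) - 4*b + sqrt(2)*sqrt(1 - 2*b^2)/2


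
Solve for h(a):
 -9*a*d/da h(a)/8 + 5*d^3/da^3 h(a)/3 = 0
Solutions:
 h(a) = C1 + Integral(C2*airyai(3*5^(2/3)*a/10) + C3*airybi(3*5^(2/3)*a/10), a)


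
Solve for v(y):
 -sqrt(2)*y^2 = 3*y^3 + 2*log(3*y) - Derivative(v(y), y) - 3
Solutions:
 v(y) = C1 + 3*y^4/4 + sqrt(2)*y^3/3 + 2*y*log(y) - 5*y + y*log(9)


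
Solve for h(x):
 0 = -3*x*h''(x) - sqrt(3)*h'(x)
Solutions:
 h(x) = C1 + C2*x^(1 - sqrt(3)/3)


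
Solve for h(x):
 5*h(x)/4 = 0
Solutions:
 h(x) = 0


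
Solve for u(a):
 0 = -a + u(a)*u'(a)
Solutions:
 u(a) = -sqrt(C1 + a^2)
 u(a) = sqrt(C1 + a^2)


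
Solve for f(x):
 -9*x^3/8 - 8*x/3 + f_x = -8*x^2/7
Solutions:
 f(x) = C1 + 9*x^4/32 - 8*x^3/21 + 4*x^2/3


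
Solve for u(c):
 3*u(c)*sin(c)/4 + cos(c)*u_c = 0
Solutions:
 u(c) = C1*cos(c)^(3/4)


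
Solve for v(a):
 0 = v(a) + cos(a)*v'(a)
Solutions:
 v(a) = C1*sqrt(sin(a) - 1)/sqrt(sin(a) + 1)


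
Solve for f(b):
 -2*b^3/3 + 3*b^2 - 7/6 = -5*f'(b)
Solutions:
 f(b) = C1 + b^4/30 - b^3/5 + 7*b/30


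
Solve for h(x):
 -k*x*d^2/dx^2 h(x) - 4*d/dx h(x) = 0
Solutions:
 h(x) = C1 + x^(((re(k) - 4)*re(k) + im(k)^2)/(re(k)^2 + im(k)^2))*(C2*sin(4*log(x)*Abs(im(k))/(re(k)^2 + im(k)^2)) + C3*cos(4*log(x)*im(k)/(re(k)^2 + im(k)^2)))


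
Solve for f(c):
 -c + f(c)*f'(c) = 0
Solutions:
 f(c) = -sqrt(C1 + c^2)
 f(c) = sqrt(C1 + c^2)


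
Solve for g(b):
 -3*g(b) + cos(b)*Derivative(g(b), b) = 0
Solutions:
 g(b) = C1*(sin(b) + 1)^(3/2)/(sin(b) - 1)^(3/2)


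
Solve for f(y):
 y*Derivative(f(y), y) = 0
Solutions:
 f(y) = C1


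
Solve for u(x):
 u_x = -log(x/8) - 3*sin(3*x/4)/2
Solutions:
 u(x) = C1 - x*log(x) + x + 3*x*log(2) + 2*cos(3*x/4)


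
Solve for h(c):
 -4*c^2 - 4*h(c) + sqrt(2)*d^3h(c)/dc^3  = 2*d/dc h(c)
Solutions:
 h(c) = C1*exp(-c*(2^(1/3)/(sqrt(1 - sqrt(2)/27) + 1)^(1/3) + 3*2^(1/6)*(sqrt(1 - sqrt(2)/27) + 1)^(1/3))/6)*sin(c*(-sqrt(6)/(sqrt(2 - 2*sqrt(2)/27) + sqrt(2))^(1/3) + 3*sqrt(3)*(sqrt(2 - 2*sqrt(2)/27) + sqrt(2))^(1/3))/6) + C2*exp(-c*(2^(1/3)/(sqrt(1 - sqrt(2)/27) + 1)^(1/3) + 3*2^(1/6)*(sqrt(1 - sqrt(2)/27) + 1)^(1/3))/6)*cos(c*(-sqrt(6)/(sqrt(2 - 2*sqrt(2)/27) + sqrt(2))^(1/3) + 3*sqrt(3)*(sqrt(2 - 2*sqrt(2)/27) + sqrt(2))^(1/3))/6) + C3*exp(c*(2^(1/3)/(3*(sqrt(1 - sqrt(2)/27) + 1)^(1/3)) + 2^(1/6)*(sqrt(1 - sqrt(2)/27) + 1)^(1/3))) - c^2 + c - 1/2


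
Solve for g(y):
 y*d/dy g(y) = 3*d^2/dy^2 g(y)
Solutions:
 g(y) = C1 + C2*erfi(sqrt(6)*y/6)


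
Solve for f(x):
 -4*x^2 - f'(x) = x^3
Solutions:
 f(x) = C1 - x^4/4 - 4*x^3/3


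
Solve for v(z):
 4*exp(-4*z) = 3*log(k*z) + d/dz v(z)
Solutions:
 v(z) = C1 - 3*z*log(k*z) + 3*z - exp(-4*z)


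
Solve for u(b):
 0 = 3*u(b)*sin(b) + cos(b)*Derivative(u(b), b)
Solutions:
 u(b) = C1*cos(b)^3


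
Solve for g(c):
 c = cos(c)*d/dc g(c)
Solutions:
 g(c) = C1 + Integral(c/cos(c), c)


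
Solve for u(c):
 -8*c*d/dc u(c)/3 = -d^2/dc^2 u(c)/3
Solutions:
 u(c) = C1 + C2*erfi(2*c)


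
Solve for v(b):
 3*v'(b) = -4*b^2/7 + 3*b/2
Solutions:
 v(b) = C1 - 4*b^3/63 + b^2/4


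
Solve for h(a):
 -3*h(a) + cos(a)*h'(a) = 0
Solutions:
 h(a) = C1*(sin(a) + 1)^(3/2)/(sin(a) - 1)^(3/2)


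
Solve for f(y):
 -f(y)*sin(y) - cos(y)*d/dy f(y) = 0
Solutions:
 f(y) = C1*cos(y)


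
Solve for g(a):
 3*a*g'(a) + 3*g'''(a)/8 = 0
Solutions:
 g(a) = C1 + Integral(C2*airyai(-2*a) + C3*airybi(-2*a), a)


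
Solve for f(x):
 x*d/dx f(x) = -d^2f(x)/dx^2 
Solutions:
 f(x) = C1 + C2*erf(sqrt(2)*x/2)


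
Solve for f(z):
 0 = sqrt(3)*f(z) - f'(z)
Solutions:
 f(z) = C1*exp(sqrt(3)*z)


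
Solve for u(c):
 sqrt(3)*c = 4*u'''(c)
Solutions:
 u(c) = C1 + C2*c + C3*c^2 + sqrt(3)*c^4/96


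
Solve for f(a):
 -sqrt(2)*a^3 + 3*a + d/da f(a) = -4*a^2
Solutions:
 f(a) = C1 + sqrt(2)*a^4/4 - 4*a^3/3 - 3*a^2/2


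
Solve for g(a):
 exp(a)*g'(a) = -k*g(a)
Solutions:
 g(a) = C1*exp(k*exp(-a))


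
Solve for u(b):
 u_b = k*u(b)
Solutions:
 u(b) = C1*exp(b*k)


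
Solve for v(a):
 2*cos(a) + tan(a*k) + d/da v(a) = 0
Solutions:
 v(a) = C1 - Piecewise((-log(cos(a*k))/k, Ne(k, 0)), (0, True)) - 2*sin(a)


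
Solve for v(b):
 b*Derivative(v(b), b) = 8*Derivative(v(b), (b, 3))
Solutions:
 v(b) = C1 + Integral(C2*airyai(b/2) + C3*airybi(b/2), b)


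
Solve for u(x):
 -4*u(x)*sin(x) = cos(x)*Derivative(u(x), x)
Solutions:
 u(x) = C1*cos(x)^4


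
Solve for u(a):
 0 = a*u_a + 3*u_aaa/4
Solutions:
 u(a) = C1 + Integral(C2*airyai(-6^(2/3)*a/3) + C3*airybi(-6^(2/3)*a/3), a)


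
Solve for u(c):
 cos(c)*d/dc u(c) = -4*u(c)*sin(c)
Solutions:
 u(c) = C1*cos(c)^4


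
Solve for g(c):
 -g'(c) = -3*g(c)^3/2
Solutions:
 g(c) = -sqrt(-1/(C1 + 3*c))
 g(c) = sqrt(-1/(C1 + 3*c))


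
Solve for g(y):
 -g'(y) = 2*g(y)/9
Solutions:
 g(y) = C1*exp(-2*y/9)


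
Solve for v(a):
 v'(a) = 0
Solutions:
 v(a) = C1


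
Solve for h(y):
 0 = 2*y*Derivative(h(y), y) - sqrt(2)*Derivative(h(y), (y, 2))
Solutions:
 h(y) = C1 + C2*erfi(2^(3/4)*y/2)


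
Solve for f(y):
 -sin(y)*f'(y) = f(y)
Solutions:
 f(y) = C1*sqrt(cos(y) + 1)/sqrt(cos(y) - 1)


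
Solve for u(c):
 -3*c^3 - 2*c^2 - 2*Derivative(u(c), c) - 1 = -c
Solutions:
 u(c) = C1 - 3*c^4/8 - c^3/3 + c^2/4 - c/2


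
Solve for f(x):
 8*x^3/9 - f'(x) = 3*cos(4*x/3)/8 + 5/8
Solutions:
 f(x) = C1 + 2*x^4/9 - 5*x/8 - 9*sin(4*x/3)/32


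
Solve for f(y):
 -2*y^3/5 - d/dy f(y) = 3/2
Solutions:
 f(y) = C1 - y^4/10 - 3*y/2


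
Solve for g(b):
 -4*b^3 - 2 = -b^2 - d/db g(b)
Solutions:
 g(b) = C1 + b^4 - b^3/3 + 2*b


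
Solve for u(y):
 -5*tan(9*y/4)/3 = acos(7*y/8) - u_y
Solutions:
 u(y) = C1 + y*acos(7*y/8) - sqrt(64 - 49*y^2)/7 - 20*log(cos(9*y/4))/27


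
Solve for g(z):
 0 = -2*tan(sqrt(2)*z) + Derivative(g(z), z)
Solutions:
 g(z) = C1 - sqrt(2)*log(cos(sqrt(2)*z))


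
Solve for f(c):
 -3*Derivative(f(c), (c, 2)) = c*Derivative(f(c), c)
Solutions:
 f(c) = C1 + C2*erf(sqrt(6)*c/6)


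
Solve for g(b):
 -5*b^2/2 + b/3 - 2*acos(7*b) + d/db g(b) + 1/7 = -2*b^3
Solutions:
 g(b) = C1 - b^4/2 + 5*b^3/6 - b^2/6 + 2*b*acos(7*b) - b/7 - 2*sqrt(1 - 49*b^2)/7


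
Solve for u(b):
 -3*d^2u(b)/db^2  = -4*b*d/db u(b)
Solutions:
 u(b) = C1 + C2*erfi(sqrt(6)*b/3)


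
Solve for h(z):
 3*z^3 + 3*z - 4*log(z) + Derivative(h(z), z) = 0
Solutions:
 h(z) = C1 - 3*z^4/4 - 3*z^2/2 + 4*z*log(z) - 4*z


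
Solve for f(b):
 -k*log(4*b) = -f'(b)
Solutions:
 f(b) = C1 + b*k*log(b) - b*k + b*k*log(4)


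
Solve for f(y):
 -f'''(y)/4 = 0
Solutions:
 f(y) = C1 + C2*y + C3*y^2


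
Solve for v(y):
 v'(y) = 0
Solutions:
 v(y) = C1


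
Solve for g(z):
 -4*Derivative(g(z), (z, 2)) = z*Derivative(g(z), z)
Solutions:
 g(z) = C1 + C2*erf(sqrt(2)*z/4)


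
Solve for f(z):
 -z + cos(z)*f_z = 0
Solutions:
 f(z) = C1 + Integral(z/cos(z), z)


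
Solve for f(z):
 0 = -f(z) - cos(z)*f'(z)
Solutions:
 f(z) = C1*sqrt(sin(z) - 1)/sqrt(sin(z) + 1)


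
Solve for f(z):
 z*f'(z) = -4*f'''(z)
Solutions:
 f(z) = C1 + Integral(C2*airyai(-2^(1/3)*z/2) + C3*airybi(-2^(1/3)*z/2), z)


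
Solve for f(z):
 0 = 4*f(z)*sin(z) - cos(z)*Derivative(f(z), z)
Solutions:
 f(z) = C1/cos(z)^4


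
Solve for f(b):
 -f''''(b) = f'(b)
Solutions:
 f(b) = C1 + C4*exp(-b) + (C2*sin(sqrt(3)*b/2) + C3*cos(sqrt(3)*b/2))*exp(b/2)


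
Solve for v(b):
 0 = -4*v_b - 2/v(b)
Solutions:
 v(b) = -sqrt(C1 - b)
 v(b) = sqrt(C1 - b)


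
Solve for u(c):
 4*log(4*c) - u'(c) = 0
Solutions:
 u(c) = C1 + 4*c*log(c) - 4*c + c*log(256)


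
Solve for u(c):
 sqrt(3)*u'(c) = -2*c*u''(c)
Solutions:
 u(c) = C1 + C2*c^(1 - sqrt(3)/2)


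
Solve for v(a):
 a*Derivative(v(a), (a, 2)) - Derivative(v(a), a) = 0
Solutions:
 v(a) = C1 + C2*a^2


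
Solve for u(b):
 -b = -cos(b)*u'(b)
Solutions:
 u(b) = C1 + Integral(b/cos(b), b)


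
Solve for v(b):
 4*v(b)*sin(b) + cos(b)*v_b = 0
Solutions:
 v(b) = C1*cos(b)^4


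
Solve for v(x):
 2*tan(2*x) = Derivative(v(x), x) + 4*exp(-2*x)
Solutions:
 v(x) = C1 + log(tan(2*x)^2 + 1)/2 + 2*exp(-2*x)


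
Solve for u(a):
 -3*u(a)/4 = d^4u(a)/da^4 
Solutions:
 u(a) = (C1*sin(3^(1/4)*a/2) + C2*cos(3^(1/4)*a/2))*exp(-3^(1/4)*a/2) + (C3*sin(3^(1/4)*a/2) + C4*cos(3^(1/4)*a/2))*exp(3^(1/4)*a/2)


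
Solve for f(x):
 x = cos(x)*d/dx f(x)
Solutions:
 f(x) = C1 + Integral(x/cos(x), x)


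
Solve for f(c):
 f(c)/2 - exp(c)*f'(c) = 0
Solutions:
 f(c) = C1*exp(-exp(-c)/2)


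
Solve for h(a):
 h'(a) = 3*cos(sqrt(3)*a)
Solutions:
 h(a) = C1 + sqrt(3)*sin(sqrt(3)*a)


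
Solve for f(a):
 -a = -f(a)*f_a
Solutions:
 f(a) = -sqrt(C1 + a^2)
 f(a) = sqrt(C1 + a^2)


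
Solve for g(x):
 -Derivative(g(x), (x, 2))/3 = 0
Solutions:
 g(x) = C1 + C2*x


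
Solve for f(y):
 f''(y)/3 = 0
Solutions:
 f(y) = C1 + C2*y


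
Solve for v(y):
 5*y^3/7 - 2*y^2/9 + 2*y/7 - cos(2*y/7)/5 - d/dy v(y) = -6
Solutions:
 v(y) = C1 + 5*y^4/28 - 2*y^3/27 + y^2/7 + 6*y - 7*sin(2*y/7)/10


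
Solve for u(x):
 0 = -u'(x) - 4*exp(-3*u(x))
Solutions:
 u(x) = log(C1 - 12*x)/3
 u(x) = log((-3^(1/3) - 3^(5/6)*I)*(C1 - 4*x)^(1/3)/2)
 u(x) = log((-3^(1/3) + 3^(5/6)*I)*(C1 - 4*x)^(1/3)/2)
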